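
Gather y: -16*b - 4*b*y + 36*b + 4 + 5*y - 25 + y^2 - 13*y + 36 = 20*b + y^2 + y*(-4*b - 8) + 15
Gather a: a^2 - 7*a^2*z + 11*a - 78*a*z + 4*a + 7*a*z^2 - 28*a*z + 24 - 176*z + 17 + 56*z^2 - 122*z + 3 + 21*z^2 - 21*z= a^2*(1 - 7*z) + a*(7*z^2 - 106*z + 15) + 77*z^2 - 319*z + 44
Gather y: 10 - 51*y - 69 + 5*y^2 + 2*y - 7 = 5*y^2 - 49*y - 66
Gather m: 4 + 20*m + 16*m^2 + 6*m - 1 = 16*m^2 + 26*m + 3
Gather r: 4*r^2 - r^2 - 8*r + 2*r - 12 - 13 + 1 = 3*r^2 - 6*r - 24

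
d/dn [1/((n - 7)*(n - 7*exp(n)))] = ((7 - n)*(n - 7*exp(n)) + (n - 7)^2*(7*exp(n) - 1))/((n - 7)^3*(n - 7*exp(n))^2)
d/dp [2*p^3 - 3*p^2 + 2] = 6*p*(p - 1)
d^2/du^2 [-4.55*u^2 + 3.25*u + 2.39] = -9.10000000000000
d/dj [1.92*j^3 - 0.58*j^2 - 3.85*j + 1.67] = 5.76*j^2 - 1.16*j - 3.85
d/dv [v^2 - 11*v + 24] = 2*v - 11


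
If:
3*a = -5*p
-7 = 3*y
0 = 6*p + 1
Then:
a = 5/18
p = -1/6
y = -7/3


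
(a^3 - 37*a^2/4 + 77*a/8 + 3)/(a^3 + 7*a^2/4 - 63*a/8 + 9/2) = (4*a^2 - 31*a - 8)/(4*a^2 + 13*a - 12)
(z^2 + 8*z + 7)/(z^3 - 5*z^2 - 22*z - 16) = (z + 7)/(z^2 - 6*z - 16)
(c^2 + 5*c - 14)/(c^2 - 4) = (c + 7)/(c + 2)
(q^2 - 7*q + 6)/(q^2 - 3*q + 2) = (q - 6)/(q - 2)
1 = 1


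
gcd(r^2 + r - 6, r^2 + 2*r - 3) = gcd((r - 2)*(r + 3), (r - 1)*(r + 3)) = r + 3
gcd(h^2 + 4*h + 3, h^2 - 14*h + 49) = 1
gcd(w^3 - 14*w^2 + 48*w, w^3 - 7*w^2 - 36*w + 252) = w - 6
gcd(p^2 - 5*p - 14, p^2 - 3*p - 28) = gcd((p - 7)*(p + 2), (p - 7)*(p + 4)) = p - 7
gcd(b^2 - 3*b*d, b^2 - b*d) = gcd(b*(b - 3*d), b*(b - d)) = b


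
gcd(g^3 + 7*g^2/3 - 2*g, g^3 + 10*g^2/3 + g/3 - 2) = g^2 + 7*g/3 - 2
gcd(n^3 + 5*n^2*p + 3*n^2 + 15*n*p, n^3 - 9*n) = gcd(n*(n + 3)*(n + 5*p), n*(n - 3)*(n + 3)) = n^2 + 3*n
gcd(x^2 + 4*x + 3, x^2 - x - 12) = x + 3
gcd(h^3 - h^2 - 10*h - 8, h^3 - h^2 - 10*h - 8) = h^3 - h^2 - 10*h - 8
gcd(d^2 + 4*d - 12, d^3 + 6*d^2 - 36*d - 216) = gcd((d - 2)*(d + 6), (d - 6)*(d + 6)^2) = d + 6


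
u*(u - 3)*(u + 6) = u^3 + 3*u^2 - 18*u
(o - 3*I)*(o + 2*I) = o^2 - I*o + 6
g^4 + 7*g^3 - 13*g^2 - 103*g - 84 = (g - 4)*(g + 1)*(g + 3)*(g + 7)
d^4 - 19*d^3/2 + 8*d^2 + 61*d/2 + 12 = (d - 8)*(d - 3)*(d + 1/2)*(d + 1)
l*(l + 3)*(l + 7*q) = l^3 + 7*l^2*q + 3*l^2 + 21*l*q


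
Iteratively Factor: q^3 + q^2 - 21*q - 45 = (q + 3)*(q^2 - 2*q - 15) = (q + 3)^2*(q - 5)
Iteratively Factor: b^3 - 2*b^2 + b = (b)*(b^2 - 2*b + 1) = b*(b - 1)*(b - 1)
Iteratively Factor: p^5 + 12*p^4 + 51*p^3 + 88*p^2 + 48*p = (p + 3)*(p^4 + 9*p^3 + 24*p^2 + 16*p) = p*(p + 3)*(p^3 + 9*p^2 + 24*p + 16) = p*(p + 3)*(p + 4)*(p^2 + 5*p + 4) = p*(p + 3)*(p + 4)^2*(p + 1)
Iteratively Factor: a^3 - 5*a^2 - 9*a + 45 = (a - 5)*(a^2 - 9) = (a - 5)*(a + 3)*(a - 3)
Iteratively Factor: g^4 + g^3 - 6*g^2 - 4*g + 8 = (g + 2)*(g^3 - g^2 - 4*g + 4) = (g - 1)*(g + 2)*(g^2 - 4) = (g - 1)*(g + 2)^2*(g - 2)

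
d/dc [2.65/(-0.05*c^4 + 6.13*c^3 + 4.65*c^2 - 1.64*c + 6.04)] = (0.53*c^3 - 48.7335*c^2 - 24.645*c + 4.346)/(-0.05*c^4 + 6.13*c^3 + 4.65*c^2 - 1.64*c + 6.04)^2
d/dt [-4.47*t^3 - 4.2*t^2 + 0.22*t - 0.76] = -13.41*t^2 - 8.4*t + 0.22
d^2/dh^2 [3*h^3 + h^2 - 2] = 18*h + 2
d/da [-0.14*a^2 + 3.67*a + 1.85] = 3.67 - 0.28*a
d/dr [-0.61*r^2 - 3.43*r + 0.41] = -1.22*r - 3.43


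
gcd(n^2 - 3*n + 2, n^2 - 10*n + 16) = n - 2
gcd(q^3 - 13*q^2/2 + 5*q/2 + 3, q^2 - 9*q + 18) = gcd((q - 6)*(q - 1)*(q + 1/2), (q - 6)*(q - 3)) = q - 6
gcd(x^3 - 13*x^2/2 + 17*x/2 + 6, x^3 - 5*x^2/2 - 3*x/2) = x^2 - 5*x/2 - 3/2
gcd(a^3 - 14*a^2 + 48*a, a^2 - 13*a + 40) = a - 8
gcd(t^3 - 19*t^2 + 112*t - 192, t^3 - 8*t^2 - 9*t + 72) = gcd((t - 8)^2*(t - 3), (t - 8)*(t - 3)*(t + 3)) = t^2 - 11*t + 24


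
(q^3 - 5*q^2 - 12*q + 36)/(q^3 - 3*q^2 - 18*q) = (q - 2)/q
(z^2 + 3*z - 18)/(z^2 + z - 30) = (z - 3)/(z - 5)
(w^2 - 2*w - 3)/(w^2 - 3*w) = (w + 1)/w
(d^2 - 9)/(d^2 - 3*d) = (d + 3)/d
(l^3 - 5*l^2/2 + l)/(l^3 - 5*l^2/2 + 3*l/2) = (2*l^2 - 5*l + 2)/(2*l^2 - 5*l + 3)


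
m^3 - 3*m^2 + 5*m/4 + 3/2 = (m - 2)*(m - 3/2)*(m + 1/2)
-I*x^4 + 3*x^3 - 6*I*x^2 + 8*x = x*(x - 2*I)*(x + 4*I)*(-I*x + 1)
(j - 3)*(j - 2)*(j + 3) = j^3 - 2*j^2 - 9*j + 18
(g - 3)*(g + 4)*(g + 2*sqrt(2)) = g^3 + g^2 + 2*sqrt(2)*g^2 - 12*g + 2*sqrt(2)*g - 24*sqrt(2)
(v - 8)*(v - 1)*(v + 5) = v^3 - 4*v^2 - 37*v + 40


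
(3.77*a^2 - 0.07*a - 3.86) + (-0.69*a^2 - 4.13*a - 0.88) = 3.08*a^2 - 4.2*a - 4.74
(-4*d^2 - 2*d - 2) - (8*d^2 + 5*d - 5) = -12*d^2 - 7*d + 3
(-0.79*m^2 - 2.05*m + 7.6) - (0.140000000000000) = -0.79*m^2 - 2.05*m + 7.46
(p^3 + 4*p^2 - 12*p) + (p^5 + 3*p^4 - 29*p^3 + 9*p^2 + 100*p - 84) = p^5 + 3*p^4 - 28*p^3 + 13*p^2 + 88*p - 84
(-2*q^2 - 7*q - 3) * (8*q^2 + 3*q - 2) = -16*q^4 - 62*q^3 - 41*q^2 + 5*q + 6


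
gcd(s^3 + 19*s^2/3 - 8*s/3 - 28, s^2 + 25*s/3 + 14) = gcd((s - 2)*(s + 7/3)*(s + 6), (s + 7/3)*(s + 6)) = s^2 + 25*s/3 + 14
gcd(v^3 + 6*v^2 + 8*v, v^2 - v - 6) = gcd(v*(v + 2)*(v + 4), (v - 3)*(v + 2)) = v + 2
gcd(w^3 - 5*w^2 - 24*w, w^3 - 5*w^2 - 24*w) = w^3 - 5*w^2 - 24*w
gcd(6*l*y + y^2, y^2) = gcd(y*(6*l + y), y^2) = y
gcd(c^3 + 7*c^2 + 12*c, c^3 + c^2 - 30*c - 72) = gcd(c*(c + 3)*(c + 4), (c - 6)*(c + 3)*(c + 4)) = c^2 + 7*c + 12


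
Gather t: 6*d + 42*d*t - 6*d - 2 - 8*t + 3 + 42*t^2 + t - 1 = 42*t^2 + t*(42*d - 7)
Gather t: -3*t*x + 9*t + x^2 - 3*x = t*(9 - 3*x) + x^2 - 3*x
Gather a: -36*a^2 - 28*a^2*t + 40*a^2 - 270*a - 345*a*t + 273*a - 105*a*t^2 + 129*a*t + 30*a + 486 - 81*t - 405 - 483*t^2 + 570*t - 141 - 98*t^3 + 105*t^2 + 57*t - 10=a^2*(4 - 28*t) + a*(-105*t^2 - 216*t + 33) - 98*t^3 - 378*t^2 + 546*t - 70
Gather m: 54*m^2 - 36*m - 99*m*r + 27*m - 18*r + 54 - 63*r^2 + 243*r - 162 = 54*m^2 + m*(-99*r - 9) - 63*r^2 + 225*r - 108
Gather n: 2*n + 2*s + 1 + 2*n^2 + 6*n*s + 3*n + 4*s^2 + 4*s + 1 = 2*n^2 + n*(6*s + 5) + 4*s^2 + 6*s + 2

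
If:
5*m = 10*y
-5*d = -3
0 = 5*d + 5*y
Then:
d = 3/5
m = -6/5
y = -3/5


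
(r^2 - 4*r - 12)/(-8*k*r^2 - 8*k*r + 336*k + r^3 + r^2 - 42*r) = (r + 2)/(-8*k*r - 56*k + r^2 + 7*r)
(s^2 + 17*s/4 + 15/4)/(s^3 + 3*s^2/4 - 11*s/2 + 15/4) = (4*s + 5)/(4*s^2 - 9*s + 5)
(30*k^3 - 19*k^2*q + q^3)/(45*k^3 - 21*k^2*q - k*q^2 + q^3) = (-2*k + q)/(-3*k + q)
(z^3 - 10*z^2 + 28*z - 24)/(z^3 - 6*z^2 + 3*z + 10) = (z^2 - 8*z + 12)/(z^2 - 4*z - 5)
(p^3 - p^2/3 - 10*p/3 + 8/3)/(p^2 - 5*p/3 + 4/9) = 3*(p^2 + p - 2)/(3*p - 1)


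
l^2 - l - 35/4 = (l - 7/2)*(l + 5/2)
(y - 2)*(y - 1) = y^2 - 3*y + 2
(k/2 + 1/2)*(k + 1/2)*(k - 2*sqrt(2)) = k^3/2 - sqrt(2)*k^2 + 3*k^2/4 - 3*sqrt(2)*k/2 + k/4 - sqrt(2)/2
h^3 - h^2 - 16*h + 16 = (h - 4)*(h - 1)*(h + 4)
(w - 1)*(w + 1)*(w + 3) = w^3 + 3*w^2 - w - 3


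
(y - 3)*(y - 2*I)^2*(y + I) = y^4 - 3*y^3 - 3*I*y^3 + 9*I*y^2 - 4*I*y + 12*I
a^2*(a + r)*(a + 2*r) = a^4 + 3*a^3*r + 2*a^2*r^2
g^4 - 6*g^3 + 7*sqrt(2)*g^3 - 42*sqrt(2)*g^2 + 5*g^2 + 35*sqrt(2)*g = g*(g - 5)*(g - 1)*(g + 7*sqrt(2))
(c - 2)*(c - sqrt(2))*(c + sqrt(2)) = c^3 - 2*c^2 - 2*c + 4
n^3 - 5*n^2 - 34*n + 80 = (n - 8)*(n - 2)*(n + 5)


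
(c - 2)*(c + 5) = c^2 + 3*c - 10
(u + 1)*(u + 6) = u^2 + 7*u + 6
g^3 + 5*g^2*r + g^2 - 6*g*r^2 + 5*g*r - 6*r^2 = (g + 1)*(g - r)*(g + 6*r)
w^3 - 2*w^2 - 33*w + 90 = (w - 5)*(w - 3)*(w + 6)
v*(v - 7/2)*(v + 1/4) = v^3 - 13*v^2/4 - 7*v/8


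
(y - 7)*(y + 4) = y^2 - 3*y - 28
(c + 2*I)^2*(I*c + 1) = I*c^3 - 3*c^2 - 4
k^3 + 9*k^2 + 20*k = k*(k + 4)*(k + 5)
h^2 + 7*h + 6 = (h + 1)*(h + 6)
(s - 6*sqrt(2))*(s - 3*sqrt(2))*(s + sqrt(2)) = s^3 - 8*sqrt(2)*s^2 + 18*s + 36*sqrt(2)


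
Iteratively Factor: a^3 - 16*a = (a + 4)*(a^2 - 4*a) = a*(a + 4)*(a - 4)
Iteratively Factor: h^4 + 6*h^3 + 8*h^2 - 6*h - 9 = (h + 3)*(h^3 + 3*h^2 - h - 3) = (h + 1)*(h + 3)*(h^2 + 2*h - 3) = (h - 1)*(h + 1)*(h + 3)*(h + 3)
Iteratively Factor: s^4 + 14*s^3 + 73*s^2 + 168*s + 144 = (s + 4)*(s^3 + 10*s^2 + 33*s + 36) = (s + 3)*(s + 4)*(s^2 + 7*s + 12) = (s + 3)*(s + 4)^2*(s + 3)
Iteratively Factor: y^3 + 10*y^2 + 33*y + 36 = (y + 3)*(y^2 + 7*y + 12) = (y + 3)*(y + 4)*(y + 3)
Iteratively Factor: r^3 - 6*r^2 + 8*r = (r)*(r^2 - 6*r + 8) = r*(r - 2)*(r - 4)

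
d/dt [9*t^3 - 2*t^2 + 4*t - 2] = 27*t^2 - 4*t + 4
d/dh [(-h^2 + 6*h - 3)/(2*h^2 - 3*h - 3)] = 9*(-h^2 + 2*h - 3)/(4*h^4 - 12*h^3 - 3*h^2 + 18*h + 9)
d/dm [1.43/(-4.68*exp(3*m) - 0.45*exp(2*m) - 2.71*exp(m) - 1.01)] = (20.0772*exp(2*m) + 1.287*exp(m) + 3.8753)*exp(m)/(4.68*exp(3*m) + 0.45*exp(2*m) + 2.71*exp(m) + 1.01)^2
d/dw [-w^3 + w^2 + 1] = w*(2 - 3*w)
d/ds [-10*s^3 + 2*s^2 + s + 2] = -30*s^2 + 4*s + 1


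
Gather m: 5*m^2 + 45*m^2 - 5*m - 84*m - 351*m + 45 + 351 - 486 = 50*m^2 - 440*m - 90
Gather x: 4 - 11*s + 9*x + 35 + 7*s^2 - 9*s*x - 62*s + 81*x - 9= 7*s^2 - 73*s + x*(90 - 9*s) + 30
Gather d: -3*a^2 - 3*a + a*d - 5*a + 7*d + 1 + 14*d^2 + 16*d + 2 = -3*a^2 - 8*a + 14*d^2 + d*(a + 23) + 3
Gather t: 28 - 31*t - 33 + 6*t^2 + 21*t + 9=6*t^2 - 10*t + 4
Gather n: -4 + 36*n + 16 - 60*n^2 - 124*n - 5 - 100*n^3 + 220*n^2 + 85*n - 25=-100*n^3 + 160*n^2 - 3*n - 18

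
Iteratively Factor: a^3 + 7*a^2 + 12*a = (a + 4)*(a^2 + 3*a) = (a + 3)*(a + 4)*(a)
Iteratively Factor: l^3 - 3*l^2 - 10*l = (l + 2)*(l^2 - 5*l) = l*(l + 2)*(l - 5)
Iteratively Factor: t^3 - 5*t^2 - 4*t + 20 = (t - 5)*(t^2 - 4) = (t - 5)*(t - 2)*(t + 2)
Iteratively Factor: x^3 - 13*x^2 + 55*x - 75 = (x - 3)*(x^2 - 10*x + 25) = (x - 5)*(x - 3)*(x - 5)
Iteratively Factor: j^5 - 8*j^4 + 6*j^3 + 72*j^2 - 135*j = (j)*(j^4 - 8*j^3 + 6*j^2 + 72*j - 135) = j*(j - 3)*(j^3 - 5*j^2 - 9*j + 45) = j*(j - 3)*(j + 3)*(j^2 - 8*j + 15) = j*(j - 3)^2*(j + 3)*(j - 5)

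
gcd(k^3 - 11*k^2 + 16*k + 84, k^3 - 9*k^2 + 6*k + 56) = k^2 - 5*k - 14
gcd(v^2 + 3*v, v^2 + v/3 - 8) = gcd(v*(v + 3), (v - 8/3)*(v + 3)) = v + 3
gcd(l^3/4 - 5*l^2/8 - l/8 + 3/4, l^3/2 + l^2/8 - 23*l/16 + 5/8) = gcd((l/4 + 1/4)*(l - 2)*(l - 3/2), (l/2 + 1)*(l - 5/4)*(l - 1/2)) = 1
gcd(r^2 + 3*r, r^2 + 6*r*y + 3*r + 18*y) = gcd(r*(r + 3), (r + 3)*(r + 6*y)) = r + 3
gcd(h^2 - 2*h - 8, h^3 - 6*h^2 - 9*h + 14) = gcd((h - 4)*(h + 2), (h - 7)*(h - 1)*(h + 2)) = h + 2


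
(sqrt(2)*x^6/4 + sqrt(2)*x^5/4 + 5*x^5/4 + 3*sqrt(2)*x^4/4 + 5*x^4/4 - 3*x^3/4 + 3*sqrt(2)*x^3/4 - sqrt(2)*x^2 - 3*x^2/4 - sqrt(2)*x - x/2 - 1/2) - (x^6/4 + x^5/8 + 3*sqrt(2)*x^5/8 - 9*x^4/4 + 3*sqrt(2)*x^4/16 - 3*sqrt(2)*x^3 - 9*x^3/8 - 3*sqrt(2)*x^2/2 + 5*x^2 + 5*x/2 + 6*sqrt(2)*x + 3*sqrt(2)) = -x^6/4 + sqrt(2)*x^6/4 - sqrt(2)*x^5/8 + 9*x^5/8 + 9*sqrt(2)*x^4/16 + 7*x^4/2 + 3*x^3/8 + 15*sqrt(2)*x^3/4 - 23*x^2/4 + sqrt(2)*x^2/2 - 7*sqrt(2)*x - 3*x - 3*sqrt(2) - 1/2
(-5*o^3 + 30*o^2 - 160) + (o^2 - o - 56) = -5*o^3 + 31*o^2 - o - 216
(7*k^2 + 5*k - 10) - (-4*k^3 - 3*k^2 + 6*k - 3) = 4*k^3 + 10*k^2 - k - 7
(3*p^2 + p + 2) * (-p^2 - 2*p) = -3*p^4 - 7*p^3 - 4*p^2 - 4*p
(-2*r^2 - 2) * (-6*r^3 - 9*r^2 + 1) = 12*r^5 + 18*r^4 + 12*r^3 + 16*r^2 - 2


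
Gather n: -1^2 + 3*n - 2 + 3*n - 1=6*n - 4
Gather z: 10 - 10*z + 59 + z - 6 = 63 - 9*z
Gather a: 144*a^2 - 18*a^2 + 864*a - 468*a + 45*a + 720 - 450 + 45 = 126*a^2 + 441*a + 315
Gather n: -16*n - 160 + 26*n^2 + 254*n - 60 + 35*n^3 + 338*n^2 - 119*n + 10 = 35*n^3 + 364*n^2 + 119*n - 210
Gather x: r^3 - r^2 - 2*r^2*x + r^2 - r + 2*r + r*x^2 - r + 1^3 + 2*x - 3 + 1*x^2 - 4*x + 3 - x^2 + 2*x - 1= r^3 - 2*r^2*x + r*x^2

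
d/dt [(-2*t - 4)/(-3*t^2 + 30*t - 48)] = 2*(t^2 - 10*t - 2*(t - 5)*(t + 2) + 16)/(3*(t^2 - 10*t + 16)^2)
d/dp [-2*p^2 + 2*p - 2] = 2 - 4*p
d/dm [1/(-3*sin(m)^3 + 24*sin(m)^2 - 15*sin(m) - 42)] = (3*sin(m)^2 - 16*sin(m) + 5)*cos(m)/(3*(sin(m)^3 - 8*sin(m)^2 + 5*sin(m) + 14)^2)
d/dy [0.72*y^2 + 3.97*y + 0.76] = 1.44*y + 3.97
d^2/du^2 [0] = 0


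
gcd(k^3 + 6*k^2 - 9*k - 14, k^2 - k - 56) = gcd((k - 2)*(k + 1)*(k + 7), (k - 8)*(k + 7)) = k + 7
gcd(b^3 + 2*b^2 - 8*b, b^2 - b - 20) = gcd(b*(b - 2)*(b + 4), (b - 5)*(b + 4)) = b + 4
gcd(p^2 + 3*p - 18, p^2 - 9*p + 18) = p - 3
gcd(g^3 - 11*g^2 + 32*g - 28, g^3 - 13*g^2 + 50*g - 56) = g^2 - 9*g + 14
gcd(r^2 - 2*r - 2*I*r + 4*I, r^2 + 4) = r - 2*I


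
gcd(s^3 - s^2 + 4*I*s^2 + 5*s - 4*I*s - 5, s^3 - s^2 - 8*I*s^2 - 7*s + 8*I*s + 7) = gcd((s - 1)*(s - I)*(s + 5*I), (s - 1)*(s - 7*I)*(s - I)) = s^2 + s*(-1 - I) + I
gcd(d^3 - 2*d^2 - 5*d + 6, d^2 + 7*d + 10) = d + 2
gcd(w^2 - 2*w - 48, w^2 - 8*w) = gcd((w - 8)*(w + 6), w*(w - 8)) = w - 8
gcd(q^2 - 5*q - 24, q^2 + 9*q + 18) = q + 3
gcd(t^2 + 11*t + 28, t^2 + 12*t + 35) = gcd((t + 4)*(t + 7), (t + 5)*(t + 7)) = t + 7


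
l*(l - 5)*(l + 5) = l^3 - 25*l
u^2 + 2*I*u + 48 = (u - 6*I)*(u + 8*I)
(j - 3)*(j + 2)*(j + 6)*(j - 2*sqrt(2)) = j^4 - 2*sqrt(2)*j^3 + 5*j^3 - 10*sqrt(2)*j^2 - 12*j^2 - 36*j + 24*sqrt(2)*j + 72*sqrt(2)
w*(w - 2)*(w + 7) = w^3 + 5*w^2 - 14*w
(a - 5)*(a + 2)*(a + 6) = a^3 + 3*a^2 - 28*a - 60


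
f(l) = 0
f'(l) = 0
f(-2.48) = 0.00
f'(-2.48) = 0.00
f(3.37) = 0.00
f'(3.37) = 0.00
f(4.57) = 0.00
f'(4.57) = 0.00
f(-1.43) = 0.00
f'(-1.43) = 0.00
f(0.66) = 0.00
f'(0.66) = 0.00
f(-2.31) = 0.00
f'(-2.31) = 0.00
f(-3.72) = 0.00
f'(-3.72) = 0.00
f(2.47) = 0.00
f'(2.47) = 0.00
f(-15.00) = 0.00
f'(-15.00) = 0.00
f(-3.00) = 0.00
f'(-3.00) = 0.00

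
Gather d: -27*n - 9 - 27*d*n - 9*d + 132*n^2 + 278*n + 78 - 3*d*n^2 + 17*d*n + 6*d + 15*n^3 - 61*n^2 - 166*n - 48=d*(-3*n^2 - 10*n - 3) + 15*n^3 + 71*n^2 + 85*n + 21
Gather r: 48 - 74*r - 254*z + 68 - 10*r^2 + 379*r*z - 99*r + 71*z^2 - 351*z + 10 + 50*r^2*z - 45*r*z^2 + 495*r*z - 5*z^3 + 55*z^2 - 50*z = r^2*(50*z - 10) + r*(-45*z^2 + 874*z - 173) - 5*z^3 + 126*z^2 - 655*z + 126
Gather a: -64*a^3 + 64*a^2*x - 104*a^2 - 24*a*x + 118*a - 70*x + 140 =-64*a^3 + a^2*(64*x - 104) + a*(118 - 24*x) - 70*x + 140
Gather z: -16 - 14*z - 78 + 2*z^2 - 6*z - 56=2*z^2 - 20*z - 150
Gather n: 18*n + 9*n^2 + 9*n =9*n^2 + 27*n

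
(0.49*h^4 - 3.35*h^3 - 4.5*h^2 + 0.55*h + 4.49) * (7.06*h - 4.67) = 3.4594*h^5 - 25.9393*h^4 - 16.1255*h^3 + 24.898*h^2 + 29.1309*h - 20.9683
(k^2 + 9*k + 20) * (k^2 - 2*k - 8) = k^4 + 7*k^3 - 6*k^2 - 112*k - 160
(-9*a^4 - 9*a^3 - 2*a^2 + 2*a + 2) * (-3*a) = 27*a^5 + 27*a^4 + 6*a^3 - 6*a^2 - 6*a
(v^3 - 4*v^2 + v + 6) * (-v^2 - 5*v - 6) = -v^5 - v^4 + 13*v^3 + 13*v^2 - 36*v - 36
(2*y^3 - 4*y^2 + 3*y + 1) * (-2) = -4*y^3 + 8*y^2 - 6*y - 2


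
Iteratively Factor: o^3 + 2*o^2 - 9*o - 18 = (o + 2)*(o^2 - 9) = (o + 2)*(o + 3)*(o - 3)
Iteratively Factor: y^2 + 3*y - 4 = (y - 1)*(y + 4)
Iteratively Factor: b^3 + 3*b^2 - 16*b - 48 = (b + 3)*(b^2 - 16) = (b + 3)*(b + 4)*(b - 4)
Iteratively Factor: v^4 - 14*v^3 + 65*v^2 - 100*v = (v - 5)*(v^3 - 9*v^2 + 20*v) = v*(v - 5)*(v^2 - 9*v + 20) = v*(v - 5)*(v - 4)*(v - 5)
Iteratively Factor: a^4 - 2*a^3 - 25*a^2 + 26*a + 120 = (a + 4)*(a^3 - 6*a^2 - a + 30) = (a + 2)*(a + 4)*(a^2 - 8*a + 15) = (a - 5)*(a + 2)*(a + 4)*(a - 3)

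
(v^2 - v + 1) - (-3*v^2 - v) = 4*v^2 + 1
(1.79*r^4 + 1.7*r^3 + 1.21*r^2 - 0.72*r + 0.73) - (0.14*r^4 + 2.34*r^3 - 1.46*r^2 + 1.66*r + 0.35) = 1.65*r^4 - 0.64*r^3 + 2.67*r^2 - 2.38*r + 0.38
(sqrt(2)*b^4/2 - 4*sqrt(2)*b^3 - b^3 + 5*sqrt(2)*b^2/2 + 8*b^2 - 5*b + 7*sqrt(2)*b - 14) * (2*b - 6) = sqrt(2)*b^5 - 11*sqrt(2)*b^4 - 2*b^4 + 22*b^3 + 29*sqrt(2)*b^3 - 58*b^2 - sqrt(2)*b^2 - 42*sqrt(2)*b + 2*b + 84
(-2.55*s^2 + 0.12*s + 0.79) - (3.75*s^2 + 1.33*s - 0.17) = -6.3*s^2 - 1.21*s + 0.96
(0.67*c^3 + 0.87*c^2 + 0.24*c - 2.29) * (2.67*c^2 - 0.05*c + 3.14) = 1.7889*c^5 + 2.2894*c^4 + 2.7011*c^3 - 3.3945*c^2 + 0.8681*c - 7.1906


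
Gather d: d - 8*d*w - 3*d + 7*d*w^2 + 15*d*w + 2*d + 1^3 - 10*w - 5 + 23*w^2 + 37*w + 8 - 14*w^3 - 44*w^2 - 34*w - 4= d*(7*w^2 + 7*w) - 14*w^3 - 21*w^2 - 7*w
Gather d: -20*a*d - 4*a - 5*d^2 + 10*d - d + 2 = -4*a - 5*d^2 + d*(9 - 20*a) + 2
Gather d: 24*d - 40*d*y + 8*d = d*(32 - 40*y)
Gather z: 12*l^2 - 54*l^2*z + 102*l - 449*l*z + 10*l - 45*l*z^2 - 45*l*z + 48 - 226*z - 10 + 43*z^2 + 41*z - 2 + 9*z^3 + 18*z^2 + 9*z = 12*l^2 + 112*l + 9*z^3 + z^2*(61 - 45*l) + z*(-54*l^2 - 494*l - 176) + 36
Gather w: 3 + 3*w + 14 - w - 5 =2*w + 12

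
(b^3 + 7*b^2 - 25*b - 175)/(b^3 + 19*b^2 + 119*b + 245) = (b - 5)/(b + 7)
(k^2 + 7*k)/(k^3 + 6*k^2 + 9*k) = (k + 7)/(k^2 + 6*k + 9)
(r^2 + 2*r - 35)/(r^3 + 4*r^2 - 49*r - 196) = (r - 5)/(r^2 - 3*r - 28)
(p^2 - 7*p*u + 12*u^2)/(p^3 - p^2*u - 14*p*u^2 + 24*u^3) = (p - 4*u)/(p^2 + 2*p*u - 8*u^2)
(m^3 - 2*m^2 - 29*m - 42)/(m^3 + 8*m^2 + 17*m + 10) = (m^2 - 4*m - 21)/(m^2 + 6*m + 5)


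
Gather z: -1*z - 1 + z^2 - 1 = z^2 - z - 2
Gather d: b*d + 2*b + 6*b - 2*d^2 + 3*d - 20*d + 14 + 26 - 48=8*b - 2*d^2 + d*(b - 17) - 8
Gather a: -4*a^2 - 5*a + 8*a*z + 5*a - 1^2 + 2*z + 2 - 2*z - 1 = -4*a^2 + 8*a*z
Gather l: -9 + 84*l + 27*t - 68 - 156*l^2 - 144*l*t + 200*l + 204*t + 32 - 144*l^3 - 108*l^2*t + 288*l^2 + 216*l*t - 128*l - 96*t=-144*l^3 + l^2*(132 - 108*t) + l*(72*t + 156) + 135*t - 45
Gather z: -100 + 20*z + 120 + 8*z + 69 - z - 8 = 27*z + 81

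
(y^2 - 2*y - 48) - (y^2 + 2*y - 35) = -4*y - 13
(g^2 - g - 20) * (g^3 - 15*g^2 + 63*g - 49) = g^5 - 16*g^4 + 58*g^3 + 188*g^2 - 1211*g + 980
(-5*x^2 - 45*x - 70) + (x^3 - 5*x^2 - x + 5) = x^3 - 10*x^2 - 46*x - 65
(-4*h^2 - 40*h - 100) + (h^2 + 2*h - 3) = -3*h^2 - 38*h - 103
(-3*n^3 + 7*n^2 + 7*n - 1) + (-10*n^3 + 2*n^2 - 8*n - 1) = -13*n^3 + 9*n^2 - n - 2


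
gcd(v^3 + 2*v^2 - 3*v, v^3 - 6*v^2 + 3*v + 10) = 1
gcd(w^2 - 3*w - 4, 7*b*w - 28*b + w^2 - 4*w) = w - 4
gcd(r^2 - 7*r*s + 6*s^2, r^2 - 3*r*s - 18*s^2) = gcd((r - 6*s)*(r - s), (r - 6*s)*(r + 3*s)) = r - 6*s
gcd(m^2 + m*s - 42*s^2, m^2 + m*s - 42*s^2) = -m^2 - m*s + 42*s^2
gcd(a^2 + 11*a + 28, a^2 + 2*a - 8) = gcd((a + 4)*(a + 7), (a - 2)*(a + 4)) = a + 4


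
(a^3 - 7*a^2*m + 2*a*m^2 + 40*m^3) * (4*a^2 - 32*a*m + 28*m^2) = 4*a^5 - 60*a^4*m + 260*a^3*m^2 - 100*a^2*m^3 - 1224*a*m^4 + 1120*m^5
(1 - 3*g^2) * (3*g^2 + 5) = -9*g^4 - 12*g^2 + 5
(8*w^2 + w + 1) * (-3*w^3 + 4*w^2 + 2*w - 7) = -24*w^5 + 29*w^4 + 17*w^3 - 50*w^2 - 5*w - 7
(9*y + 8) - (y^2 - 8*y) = -y^2 + 17*y + 8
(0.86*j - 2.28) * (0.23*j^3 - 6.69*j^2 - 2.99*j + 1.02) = 0.1978*j^4 - 6.2778*j^3 + 12.6818*j^2 + 7.6944*j - 2.3256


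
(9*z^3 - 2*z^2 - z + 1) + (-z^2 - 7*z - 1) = 9*z^3 - 3*z^2 - 8*z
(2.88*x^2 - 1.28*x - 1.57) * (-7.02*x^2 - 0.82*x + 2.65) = -20.2176*x^4 + 6.624*x^3 + 19.703*x^2 - 2.1046*x - 4.1605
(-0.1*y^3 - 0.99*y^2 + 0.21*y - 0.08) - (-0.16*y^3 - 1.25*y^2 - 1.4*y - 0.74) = 0.06*y^3 + 0.26*y^2 + 1.61*y + 0.66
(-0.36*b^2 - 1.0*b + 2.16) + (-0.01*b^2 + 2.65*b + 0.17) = -0.37*b^2 + 1.65*b + 2.33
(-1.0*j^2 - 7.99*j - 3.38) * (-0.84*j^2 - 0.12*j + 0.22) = 0.84*j^4 + 6.8316*j^3 + 3.578*j^2 - 1.3522*j - 0.7436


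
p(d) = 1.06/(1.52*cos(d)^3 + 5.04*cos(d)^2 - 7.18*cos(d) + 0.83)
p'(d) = 1.06*(4.56*sin(d)*cos(d)^2 + 10.08*sin(d)*cos(d) - 7.18*sin(d))/(1.52*cos(d)^3 + 5.04*cos(d)^2 - 7.18*cos(d) + 0.83)^2 = (4.8336*cos(d)^2 + 10.6848*cos(d) - 7.6108)*sin(d)/(1.52*cos(d)^3 + 5.04*cos(d)^2 - 7.18*cos(d) + 0.83)^2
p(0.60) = -1.31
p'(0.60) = 3.89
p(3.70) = 0.11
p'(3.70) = 0.08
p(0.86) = -0.82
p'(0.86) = 0.65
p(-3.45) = 0.10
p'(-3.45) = -0.03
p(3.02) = 0.09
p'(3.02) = -0.01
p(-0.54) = -1.60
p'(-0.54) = -6.00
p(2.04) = 0.21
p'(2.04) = -0.41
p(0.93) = -0.79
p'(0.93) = 0.23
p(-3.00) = 0.09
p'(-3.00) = 0.01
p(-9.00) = 0.10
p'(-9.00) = 0.05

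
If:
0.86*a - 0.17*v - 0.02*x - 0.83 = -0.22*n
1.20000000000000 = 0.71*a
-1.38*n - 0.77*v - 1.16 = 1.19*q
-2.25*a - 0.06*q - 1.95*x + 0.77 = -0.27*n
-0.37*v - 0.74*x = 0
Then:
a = 1.69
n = -0.56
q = -2.34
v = 3.12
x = -1.56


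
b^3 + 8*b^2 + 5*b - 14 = (b - 1)*(b + 2)*(b + 7)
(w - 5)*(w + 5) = w^2 - 25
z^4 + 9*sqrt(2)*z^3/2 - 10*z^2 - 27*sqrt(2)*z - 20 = (z - 2*sqrt(2))*(z + sqrt(2)/2)*(z + sqrt(2))*(z + 5*sqrt(2))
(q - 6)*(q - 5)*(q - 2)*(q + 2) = q^4 - 11*q^3 + 26*q^2 + 44*q - 120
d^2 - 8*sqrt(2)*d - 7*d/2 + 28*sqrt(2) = (d - 7/2)*(d - 8*sqrt(2))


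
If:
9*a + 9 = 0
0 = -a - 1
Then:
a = -1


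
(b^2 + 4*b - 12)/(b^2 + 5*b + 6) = (b^2 + 4*b - 12)/(b^2 + 5*b + 6)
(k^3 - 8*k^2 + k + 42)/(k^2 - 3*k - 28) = (k^2 - k - 6)/(k + 4)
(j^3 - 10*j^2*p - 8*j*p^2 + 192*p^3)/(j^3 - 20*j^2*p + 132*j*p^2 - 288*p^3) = (-j - 4*p)/(-j + 6*p)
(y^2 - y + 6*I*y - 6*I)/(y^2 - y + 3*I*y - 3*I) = (y + 6*I)/(y + 3*I)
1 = 1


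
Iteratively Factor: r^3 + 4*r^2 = (r + 4)*(r^2) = r*(r + 4)*(r)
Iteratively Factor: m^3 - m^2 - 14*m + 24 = (m - 3)*(m^2 + 2*m - 8) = (m - 3)*(m + 4)*(m - 2)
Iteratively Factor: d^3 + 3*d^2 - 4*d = (d - 1)*(d^2 + 4*d) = d*(d - 1)*(d + 4)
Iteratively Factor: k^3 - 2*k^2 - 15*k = (k - 5)*(k^2 + 3*k) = (k - 5)*(k + 3)*(k)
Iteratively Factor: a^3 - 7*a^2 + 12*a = (a - 3)*(a^2 - 4*a) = (a - 4)*(a - 3)*(a)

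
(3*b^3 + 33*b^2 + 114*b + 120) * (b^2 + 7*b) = 3*b^5 + 54*b^4 + 345*b^3 + 918*b^2 + 840*b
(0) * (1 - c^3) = 0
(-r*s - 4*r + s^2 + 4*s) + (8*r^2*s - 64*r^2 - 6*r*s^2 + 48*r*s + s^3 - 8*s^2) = 8*r^2*s - 64*r^2 - 6*r*s^2 + 47*r*s - 4*r + s^3 - 7*s^2 + 4*s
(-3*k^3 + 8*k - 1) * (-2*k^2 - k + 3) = 6*k^5 + 3*k^4 - 25*k^3 - 6*k^2 + 25*k - 3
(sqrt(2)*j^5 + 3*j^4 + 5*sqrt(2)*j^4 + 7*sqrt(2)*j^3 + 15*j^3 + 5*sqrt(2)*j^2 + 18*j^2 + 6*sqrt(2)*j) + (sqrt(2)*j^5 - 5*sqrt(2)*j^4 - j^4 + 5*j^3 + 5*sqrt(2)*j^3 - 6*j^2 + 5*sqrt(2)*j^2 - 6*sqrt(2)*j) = 2*sqrt(2)*j^5 + 2*j^4 + 12*sqrt(2)*j^3 + 20*j^3 + 12*j^2 + 10*sqrt(2)*j^2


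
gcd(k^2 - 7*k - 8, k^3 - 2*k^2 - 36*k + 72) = 1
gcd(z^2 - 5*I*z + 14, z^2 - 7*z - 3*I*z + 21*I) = 1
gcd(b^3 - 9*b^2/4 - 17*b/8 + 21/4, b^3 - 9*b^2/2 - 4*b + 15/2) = b + 3/2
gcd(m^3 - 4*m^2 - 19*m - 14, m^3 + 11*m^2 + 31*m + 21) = m + 1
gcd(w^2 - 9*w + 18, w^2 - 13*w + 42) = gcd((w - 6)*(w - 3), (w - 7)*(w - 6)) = w - 6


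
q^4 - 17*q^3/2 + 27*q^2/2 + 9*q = q*(q - 6)*(q - 3)*(q + 1/2)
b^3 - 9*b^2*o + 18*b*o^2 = b*(b - 6*o)*(b - 3*o)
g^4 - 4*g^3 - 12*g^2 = g^2*(g - 6)*(g + 2)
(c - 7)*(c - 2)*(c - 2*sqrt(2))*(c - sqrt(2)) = c^4 - 9*c^3 - 3*sqrt(2)*c^3 + 18*c^2 + 27*sqrt(2)*c^2 - 42*sqrt(2)*c - 36*c + 56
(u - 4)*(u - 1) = u^2 - 5*u + 4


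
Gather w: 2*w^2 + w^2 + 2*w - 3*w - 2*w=3*w^2 - 3*w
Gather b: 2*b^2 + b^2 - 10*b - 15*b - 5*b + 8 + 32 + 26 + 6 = 3*b^2 - 30*b + 72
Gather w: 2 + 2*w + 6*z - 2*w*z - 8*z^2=w*(2 - 2*z) - 8*z^2 + 6*z + 2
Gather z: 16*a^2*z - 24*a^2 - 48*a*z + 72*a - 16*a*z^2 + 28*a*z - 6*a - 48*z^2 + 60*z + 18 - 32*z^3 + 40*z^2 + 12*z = -24*a^2 + 66*a - 32*z^3 + z^2*(-16*a - 8) + z*(16*a^2 - 20*a + 72) + 18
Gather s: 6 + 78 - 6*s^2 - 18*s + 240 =-6*s^2 - 18*s + 324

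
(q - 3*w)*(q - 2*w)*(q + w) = q^3 - 4*q^2*w + q*w^2 + 6*w^3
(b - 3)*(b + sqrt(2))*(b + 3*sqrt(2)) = b^3 - 3*b^2 + 4*sqrt(2)*b^2 - 12*sqrt(2)*b + 6*b - 18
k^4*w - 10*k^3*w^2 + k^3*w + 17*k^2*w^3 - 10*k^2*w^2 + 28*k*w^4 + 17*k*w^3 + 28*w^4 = (k - 7*w)*(k - 4*w)*(k + w)*(k*w + w)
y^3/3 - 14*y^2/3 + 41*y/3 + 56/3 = (y/3 + 1/3)*(y - 8)*(y - 7)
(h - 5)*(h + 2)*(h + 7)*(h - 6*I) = h^4 + 4*h^3 - 6*I*h^3 - 31*h^2 - 24*I*h^2 - 70*h + 186*I*h + 420*I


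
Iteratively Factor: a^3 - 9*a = (a - 3)*(a^2 + 3*a) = a*(a - 3)*(a + 3)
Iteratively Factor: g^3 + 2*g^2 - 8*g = (g - 2)*(g^2 + 4*g) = (g - 2)*(g + 4)*(g)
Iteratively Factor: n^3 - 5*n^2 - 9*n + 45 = (n + 3)*(n^2 - 8*n + 15) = (n - 5)*(n + 3)*(n - 3)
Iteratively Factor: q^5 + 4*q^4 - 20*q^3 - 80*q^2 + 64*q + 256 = (q - 4)*(q^4 + 8*q^3 + 12*q^2 - 32*q - 64) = (q - 4)*(q + 4)*(q^3 + 4*q^2 - 4*q - 16) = (q - 4)*(q + 2)*(q + 4)*(q^2 + 2*q - 8) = (q - 4)*(q + 2)*(q + 4)^2*(q - 2)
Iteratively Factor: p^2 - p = (p - 1)*(p)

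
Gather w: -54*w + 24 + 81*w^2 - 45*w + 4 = 81*w^2 - 99*w + 28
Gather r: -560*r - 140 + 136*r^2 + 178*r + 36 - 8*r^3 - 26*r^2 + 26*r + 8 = -8*r^3 + 110*r^2 - 356*r - 96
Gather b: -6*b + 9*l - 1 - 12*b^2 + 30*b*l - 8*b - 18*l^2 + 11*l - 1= -12*b^2 + b*(30*l - 14) - 18*l^2 + 20*l - 2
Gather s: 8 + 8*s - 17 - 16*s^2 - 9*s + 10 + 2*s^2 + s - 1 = -14*s^2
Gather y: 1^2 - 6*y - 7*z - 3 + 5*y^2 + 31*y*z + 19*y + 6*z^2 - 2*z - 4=5*y^2 + y*(31*z + 13) + 6*z^2 - 9*z - 6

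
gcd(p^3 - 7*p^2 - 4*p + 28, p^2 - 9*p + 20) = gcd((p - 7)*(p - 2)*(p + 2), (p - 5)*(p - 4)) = 1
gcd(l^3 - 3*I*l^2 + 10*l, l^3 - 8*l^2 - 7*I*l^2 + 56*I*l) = l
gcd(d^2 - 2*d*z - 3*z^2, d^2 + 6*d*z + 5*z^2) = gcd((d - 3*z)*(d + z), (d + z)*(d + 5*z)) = d + z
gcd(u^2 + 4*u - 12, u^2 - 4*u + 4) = u - 2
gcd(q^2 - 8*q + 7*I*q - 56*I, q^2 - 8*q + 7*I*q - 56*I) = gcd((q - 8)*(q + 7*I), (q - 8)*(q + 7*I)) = q^2 + q*(-8 + 7*I) - 56*I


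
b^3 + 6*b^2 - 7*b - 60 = (b - 3)*(b + 4)*(b + 5)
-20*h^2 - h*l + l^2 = (-5*h + l)*(4*h + l)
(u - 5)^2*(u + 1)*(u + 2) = u^4 - 7*u^3 - 3*u^2 + 55*u + 50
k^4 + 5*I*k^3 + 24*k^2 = k^2*(k - 3*I)*(k + 8*I)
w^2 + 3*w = w*(w + 3)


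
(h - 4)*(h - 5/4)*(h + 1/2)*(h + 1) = h^4 - 15*h^3/4 - 19*h^2/8 + 39*h/8 + 5/2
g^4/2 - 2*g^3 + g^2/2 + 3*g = g*(g/2 + 1/2)*(g - 3)*(g - 2)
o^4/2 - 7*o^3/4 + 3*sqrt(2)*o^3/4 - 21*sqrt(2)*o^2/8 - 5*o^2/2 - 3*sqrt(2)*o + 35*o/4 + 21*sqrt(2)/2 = (o/2 + sqrt(2))*(o - 7/2)*(o - 3*sqrt(2)/2)*(o + sqrt(2))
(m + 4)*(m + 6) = m^2 + 10*m + 24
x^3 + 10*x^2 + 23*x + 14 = (x + 1)*(x + 2)*(x + 7)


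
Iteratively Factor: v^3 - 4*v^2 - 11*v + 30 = (v + 3)*(v^2 - 7*v + 10) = (v - 2)*(v + 3)*(v - 5)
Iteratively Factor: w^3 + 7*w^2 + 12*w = (w + 3)*(w^2 + 4*w) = (w + 3)*(w + 4)*(w)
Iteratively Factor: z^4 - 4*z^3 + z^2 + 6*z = (z - 3)*(z^3 - z^2 - 2*z) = z*(z - 3)*(z^2 - z - 2) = z*(z - 3)*(z - 2)*(z + 1)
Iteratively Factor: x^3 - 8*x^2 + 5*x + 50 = (x - 5)*(x^2 - 3*x - 10) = (x - 5)*(x + 2)*(x - 5)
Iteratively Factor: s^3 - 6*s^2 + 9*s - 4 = (s - 1)*(s^2 - 5*s + 4) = (s - 1)^2*(s - 4)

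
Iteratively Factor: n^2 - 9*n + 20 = (n - 5)*(n - 4)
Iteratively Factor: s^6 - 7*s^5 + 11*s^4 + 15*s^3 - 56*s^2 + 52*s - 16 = (s - 1)*(s^5 - 6*s^4 + 5*s^3 + 20*s^2 - 36*s + 16) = (s - 1)*(s + 2)*(s^4 - 8*s^3 + 21*s^2 - 22*s + 8) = (s - 1)^2*(s + 2)*(s^3 - 7*s^2 + 14*s - 8) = (s - 2)*(s - 1)^2*(s + 2)*(s^2 - 5*s + 4) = (s - 2)*(s - 1)^3*(s + 2)*(s - 4)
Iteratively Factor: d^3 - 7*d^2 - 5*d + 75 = (d + 3)*(d^2 - 10*d + 25) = (d - 5)*(d + 3)*(d - 5)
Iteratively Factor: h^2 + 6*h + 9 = (h + 3)*(h + 3)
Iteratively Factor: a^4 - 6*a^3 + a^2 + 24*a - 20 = (a - 5)*(a^3 - a^2 - 4*a + 4) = (a - 5)*(a + 2)*(a^2 - 3*a + 2) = (a - 5)*(a - 1)*(a + 2)*(a - 2)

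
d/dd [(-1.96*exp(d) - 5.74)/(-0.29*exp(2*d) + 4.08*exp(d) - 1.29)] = (-0.5684*exp(2*d) - 3.3292*exp(d) + 25.9476)*exp(d)/(0.0841*exp(4*d) - 2.3664*exp(3*d) + 17.3946*exp(2*d) - 10.5264*exp(d) + 1.6641)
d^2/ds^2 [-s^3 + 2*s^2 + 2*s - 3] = 4 - 6*s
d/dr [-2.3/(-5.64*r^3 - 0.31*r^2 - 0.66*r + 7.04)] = (-38.916*r^2 - 1.426*r - 1.518)/(5.64*r^3 + 0.31*r^2 + 0.66*r - 7.04)^2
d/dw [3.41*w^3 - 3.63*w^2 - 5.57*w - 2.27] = 10.23*w^2 - 7.26*w - 5.57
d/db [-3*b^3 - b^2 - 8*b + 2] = -9*b^2 - 2*b - 8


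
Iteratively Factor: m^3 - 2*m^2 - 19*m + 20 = (m - 1)*(m^2 - m - 20) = (m - 1)*(m + 4)*(m - 5)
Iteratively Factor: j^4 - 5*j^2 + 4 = (j + 1)*(j^3 - j^2 - 4*j + 4) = (j + 1)*(j + 2)*(j^2 - 3*j + 2) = (j - 1)*(j + 1)*(j + 2)*(j - 2)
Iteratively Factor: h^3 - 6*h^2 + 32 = (h - 4)*(h^2 - 2*h - 8) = (h - 4)*(h + 2)*(h - 4)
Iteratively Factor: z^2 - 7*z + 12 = (z - 3)*(z - 4)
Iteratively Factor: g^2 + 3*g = (g + 3)*(g)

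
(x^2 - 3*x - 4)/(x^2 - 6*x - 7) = (x - 4)/(x - 7)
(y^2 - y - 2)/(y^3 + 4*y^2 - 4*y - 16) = (y + 1)/(y^2 + 6*y + 8)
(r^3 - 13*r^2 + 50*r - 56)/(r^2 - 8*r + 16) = (r^2 - 9*r + 14)/(r - 4)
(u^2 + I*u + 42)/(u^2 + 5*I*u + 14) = (u - 6*I)/(u - 2*I)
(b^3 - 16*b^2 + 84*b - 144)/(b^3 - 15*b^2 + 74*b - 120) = (b - 6)/(b - 5)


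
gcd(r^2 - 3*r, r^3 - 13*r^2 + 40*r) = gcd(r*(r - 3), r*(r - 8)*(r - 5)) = r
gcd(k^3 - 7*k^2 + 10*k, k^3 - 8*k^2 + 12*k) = k^2 - 2*k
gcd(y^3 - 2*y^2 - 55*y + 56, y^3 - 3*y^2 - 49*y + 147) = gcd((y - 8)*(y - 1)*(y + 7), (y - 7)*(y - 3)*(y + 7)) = y + 7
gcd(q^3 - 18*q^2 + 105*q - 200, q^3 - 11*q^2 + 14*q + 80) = q^2 - 13*q + 40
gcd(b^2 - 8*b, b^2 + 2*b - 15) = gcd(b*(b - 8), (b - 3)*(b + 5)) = 1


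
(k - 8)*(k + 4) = k^2 - 4*k - 32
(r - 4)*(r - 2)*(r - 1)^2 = r^4 - 8*r^3 + 21*r^2 - 22*r + 8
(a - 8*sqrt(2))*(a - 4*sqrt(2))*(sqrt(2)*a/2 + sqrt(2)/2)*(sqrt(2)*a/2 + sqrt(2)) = a^4/2 - 6*sqrt(2)*a^3 + 3*a^3/2 - 18*sqrt(2)*a^2 + 33*a^2 - 12*sqrt(2)*a + 96*a + 64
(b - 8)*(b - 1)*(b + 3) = b^3 - 6*b^2 - 19*b + 24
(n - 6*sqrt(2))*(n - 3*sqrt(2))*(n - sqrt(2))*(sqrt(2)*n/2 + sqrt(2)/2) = sqrt(2)*n^4/2 - 10*n^3 + sqrt(2)*n^3/2 - 10*n^2 + 27*sqrt(2)*n^2 - 36*n + 27*sqrt(2)*n - 36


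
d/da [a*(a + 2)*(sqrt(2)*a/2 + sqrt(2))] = sqrt(2)*(a + 2)*(3*a + 2)/2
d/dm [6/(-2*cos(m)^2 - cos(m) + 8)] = -6*(4*cos(m) + 1)*sin(m)/(cos(m) + cos(2*m) - 7)^2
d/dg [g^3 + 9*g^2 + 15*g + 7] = 3*g^2 + 18*g + 15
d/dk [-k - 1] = -1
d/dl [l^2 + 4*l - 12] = 2*l + 4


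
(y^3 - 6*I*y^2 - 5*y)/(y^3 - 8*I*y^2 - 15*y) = (y - I)/(y - 3*I)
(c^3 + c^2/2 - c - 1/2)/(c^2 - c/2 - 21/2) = (-2*c^3 - c^2 + 2*c + 1)/(-2*c^2 + c + 21)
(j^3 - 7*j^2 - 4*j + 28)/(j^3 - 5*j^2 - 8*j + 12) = (j^2 - 9*j + 14)/(j^2 - 7*j + 6)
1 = 1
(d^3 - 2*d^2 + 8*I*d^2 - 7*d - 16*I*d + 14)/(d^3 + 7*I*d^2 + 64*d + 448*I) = (d^2 + d*(-2 + I) - 2*I)/(d^2 + 64)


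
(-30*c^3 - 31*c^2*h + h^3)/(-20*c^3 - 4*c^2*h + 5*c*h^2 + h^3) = (6*c^2 + 5*c*h - h^2)/(4*c^2 - h^2)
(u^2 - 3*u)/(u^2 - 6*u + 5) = u*(u - 3)/(u^2 - 6*u + 5)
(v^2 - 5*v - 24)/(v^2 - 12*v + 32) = (v + 3)/(v - 4)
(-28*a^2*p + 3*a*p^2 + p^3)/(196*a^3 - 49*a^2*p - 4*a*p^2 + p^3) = p/(-7*a + p)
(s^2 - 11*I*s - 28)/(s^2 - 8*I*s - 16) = (s - 7*I)/(s - 4*I)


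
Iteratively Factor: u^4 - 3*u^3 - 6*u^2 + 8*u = (u - 4)*(u^3 + u^2 - 2*u) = u*(u - 4)*(u^2 + u - 2) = u*(u - 4)*(u + 2)*(u - 1)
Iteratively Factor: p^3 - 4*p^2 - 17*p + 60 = (p - 3)*(p^2 - p - 20) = (p - 5)*(p - 3)*(p + 4)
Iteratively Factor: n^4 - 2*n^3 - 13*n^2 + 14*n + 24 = (n - 2)*(n^3 - 13*n - 12) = (n - 2)*(n + 3)*(n^2 - 3*n - 4) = (n - 4)*(n - 2)*(n + 3)*(n + 1)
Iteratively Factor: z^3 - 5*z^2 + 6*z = (z - 2)*(z^2 - 3*z) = (z - 3)*(z - 2)*(z)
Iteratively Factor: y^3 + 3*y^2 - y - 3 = (y + 1)*(y^2 + 2*y - 3) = (y + 1)*(y + 3)*(y - 1)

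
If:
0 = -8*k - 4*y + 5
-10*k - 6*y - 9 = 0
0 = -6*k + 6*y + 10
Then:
No Solution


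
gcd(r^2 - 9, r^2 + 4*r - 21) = r - 3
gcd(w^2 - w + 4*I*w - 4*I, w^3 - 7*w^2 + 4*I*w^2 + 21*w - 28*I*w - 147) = 1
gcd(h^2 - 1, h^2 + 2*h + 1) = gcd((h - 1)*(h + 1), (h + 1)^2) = h + 1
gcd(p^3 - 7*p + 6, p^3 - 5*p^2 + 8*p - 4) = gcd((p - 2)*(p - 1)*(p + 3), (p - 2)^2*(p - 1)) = p^2 - 3*p + 2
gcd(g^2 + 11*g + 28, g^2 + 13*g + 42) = g + 7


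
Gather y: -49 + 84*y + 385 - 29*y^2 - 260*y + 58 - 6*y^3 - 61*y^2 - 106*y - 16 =-6*y^3 - 90*y^2 - 282*y + 378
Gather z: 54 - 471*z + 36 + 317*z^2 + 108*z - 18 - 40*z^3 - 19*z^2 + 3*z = -40*z^3 + 298*z^2 - 360*z + 72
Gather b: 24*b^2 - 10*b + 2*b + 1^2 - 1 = 24*b^2 - 8*b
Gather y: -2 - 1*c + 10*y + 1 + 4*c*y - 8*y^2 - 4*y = -c - 8*y^2 + y*(4*c + 6) - 1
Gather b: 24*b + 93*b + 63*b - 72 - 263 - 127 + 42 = 180*b - 420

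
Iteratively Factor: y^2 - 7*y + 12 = (y - 3)*(y - 4)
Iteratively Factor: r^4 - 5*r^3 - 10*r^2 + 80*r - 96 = (r + 4)*(r^3 - 9*r^2 + 26*r - 24) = (r - 3)*(r + 4)*(r^2 - 6*r + 8) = (r - 3)*(r - 2)*(r + 4)*(r - 4)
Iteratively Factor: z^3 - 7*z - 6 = (z + 2)*(z^2 - 2*z - 3) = (z + 1)*(z + 2)*(z - 3)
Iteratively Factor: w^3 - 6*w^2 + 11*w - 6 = (w - 2)*(w^2 - 4*w + 3) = (w - 3)*(w - 2)*(w - 1)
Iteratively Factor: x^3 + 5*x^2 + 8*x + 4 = (x + 2)*(x^2 + 3*x + 2) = (x + 1)*(x + 2)*(x + 2)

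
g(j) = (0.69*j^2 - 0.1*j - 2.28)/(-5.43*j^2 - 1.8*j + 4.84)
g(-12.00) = -0.13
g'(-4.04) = 0.01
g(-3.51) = -0.12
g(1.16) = 0.32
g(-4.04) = -0.12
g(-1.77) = -0.01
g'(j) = (1.38*j - 0.1)/(-5.43*j^2 - 1.8*j + 4.84) + (10.86*j + 1.8)*(0.69*j^2 - 0.1*j - 2.28)/(-5.43*j^2 - 1.8*j + 4.84)^2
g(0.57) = -1.03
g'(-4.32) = 0.01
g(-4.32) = -0.12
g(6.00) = -0.11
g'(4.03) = -0.01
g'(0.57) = -3.68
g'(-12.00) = -0.00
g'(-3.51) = 0.01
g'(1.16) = -1.35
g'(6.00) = -0.00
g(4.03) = -0.09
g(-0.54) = -0.48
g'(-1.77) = 0.27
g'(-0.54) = 0.26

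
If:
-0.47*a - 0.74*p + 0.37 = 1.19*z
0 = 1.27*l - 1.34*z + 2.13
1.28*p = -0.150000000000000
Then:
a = 0.971742021276596 - 2.53191489361702*z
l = 1.05511811023622*z - 1.67716535433071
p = -0.12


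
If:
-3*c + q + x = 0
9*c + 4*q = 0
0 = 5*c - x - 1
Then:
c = -4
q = 9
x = -21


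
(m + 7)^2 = m^2 + 14*m + 49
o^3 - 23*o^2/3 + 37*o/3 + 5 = (o - 5)*(o - 3)*(o + 1/3)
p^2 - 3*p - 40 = (p - 8)*(p + 5)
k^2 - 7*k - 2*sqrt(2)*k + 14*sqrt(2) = (k - 7)*(k - 2*sqrt(2))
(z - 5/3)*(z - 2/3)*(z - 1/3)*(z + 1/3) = z^4 - 7*z^3/3 + z^2 + 7*z/27 - 10/81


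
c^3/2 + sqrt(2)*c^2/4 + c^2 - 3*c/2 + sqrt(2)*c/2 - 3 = (c/2 + 1)*(c - sqrt(2))*(c + 3*sqrt(2)/2)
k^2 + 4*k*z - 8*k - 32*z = (k - 8)*(k + 4*z)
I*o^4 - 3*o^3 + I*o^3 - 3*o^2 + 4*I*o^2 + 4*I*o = o*(o + 1)*(o + 4*I)*(I*o + 1)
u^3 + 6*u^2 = u^2*(u + 6)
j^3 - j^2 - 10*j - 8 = (j - 4)*(j + 1)*(j + 2)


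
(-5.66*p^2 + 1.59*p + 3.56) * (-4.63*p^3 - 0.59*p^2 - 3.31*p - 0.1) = 26.2058*p^5 - 4.0223*p^4 + 1.3137*p^3 - 6.7973*p^2 - 11.9426*p - 0.356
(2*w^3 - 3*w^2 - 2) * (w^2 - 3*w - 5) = 2*w^5 - 9*w^4 - w^3 + 13*w^2 + 6*w + 10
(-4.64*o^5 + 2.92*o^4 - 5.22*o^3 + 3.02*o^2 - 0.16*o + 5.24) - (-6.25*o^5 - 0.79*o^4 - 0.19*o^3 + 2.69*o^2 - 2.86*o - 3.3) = 1.61*o^5 + 3.71*o^4 - 5.03*o^3 + 0.33*o^2 + 2.7*o + 8.54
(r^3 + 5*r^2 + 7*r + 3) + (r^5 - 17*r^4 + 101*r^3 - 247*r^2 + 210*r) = r^5 - 17*r^4 + 102*r^3 - 242*r^2 + 217*r + 3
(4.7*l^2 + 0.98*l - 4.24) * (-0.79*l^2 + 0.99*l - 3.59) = -3.713*l^4 + 3.8788*l^3 - 12.5532*l^2 - 7.7158*l + 15.2216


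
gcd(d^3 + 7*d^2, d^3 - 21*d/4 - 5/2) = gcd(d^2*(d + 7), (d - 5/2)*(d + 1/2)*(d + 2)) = 1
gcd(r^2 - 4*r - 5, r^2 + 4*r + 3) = r + 1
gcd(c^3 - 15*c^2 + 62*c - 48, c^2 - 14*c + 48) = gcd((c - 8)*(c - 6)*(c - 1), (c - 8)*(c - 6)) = c^2 - 14*c + 48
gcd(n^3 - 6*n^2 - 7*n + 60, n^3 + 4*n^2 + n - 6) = n + 3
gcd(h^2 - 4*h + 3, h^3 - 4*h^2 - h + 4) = h - 1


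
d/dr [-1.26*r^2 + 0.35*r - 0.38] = 0.35 - 2.52*r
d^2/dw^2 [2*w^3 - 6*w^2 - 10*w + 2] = 12*w - 12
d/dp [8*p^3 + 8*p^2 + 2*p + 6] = 24*p^2 + 16*p + 2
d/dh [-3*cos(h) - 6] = 3*sin(h)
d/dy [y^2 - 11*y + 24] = 2*y - 11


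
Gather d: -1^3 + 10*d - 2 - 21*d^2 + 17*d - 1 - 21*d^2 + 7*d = -42*d^2 + 34*d - 4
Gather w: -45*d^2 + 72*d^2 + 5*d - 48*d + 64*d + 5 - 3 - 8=27*d^2 + 21*d - 6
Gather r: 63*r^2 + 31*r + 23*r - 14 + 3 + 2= 63*r^2 + 54*r - 9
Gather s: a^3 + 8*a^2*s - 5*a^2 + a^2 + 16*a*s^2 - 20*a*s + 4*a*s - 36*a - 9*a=a^3 - 4*a^2 + 16*a*s^2 - 45*a + s*(8*a^2 - 16*a)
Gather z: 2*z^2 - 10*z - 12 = 2*z^2 - 10*z - 12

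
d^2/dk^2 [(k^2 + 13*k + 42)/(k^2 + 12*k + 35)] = 2/(k^3 + 15*k^2 + 75*k + 125)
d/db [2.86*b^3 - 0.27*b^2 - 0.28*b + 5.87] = 8.58*b^2 - 0.54*b - 0.28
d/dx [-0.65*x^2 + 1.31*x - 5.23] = 1.31 - 1.3*x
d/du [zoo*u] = zoo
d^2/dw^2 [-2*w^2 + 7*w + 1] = -4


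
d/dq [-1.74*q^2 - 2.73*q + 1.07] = -3.48*q - 2.73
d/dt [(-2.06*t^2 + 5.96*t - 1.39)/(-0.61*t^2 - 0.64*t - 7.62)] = (4.954*t^2 + 29.6986*t - 46.3048)/(0.3721*t^4 + 0.7808*t^3 + 9.706*t^2 + 9.7536*t + 58.0644)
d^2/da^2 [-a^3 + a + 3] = -6*a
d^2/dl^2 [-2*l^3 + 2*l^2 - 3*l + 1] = 4 - 12*l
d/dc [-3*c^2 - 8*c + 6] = -6*c - 8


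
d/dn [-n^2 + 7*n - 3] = 7 - 2*n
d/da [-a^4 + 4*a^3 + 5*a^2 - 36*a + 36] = -4*a^3 + 12*a^2 + 10*a - 36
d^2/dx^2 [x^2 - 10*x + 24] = 2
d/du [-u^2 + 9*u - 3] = 9 - 2*u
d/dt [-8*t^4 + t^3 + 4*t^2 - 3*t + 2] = -32*t^3 + 3*t^2 + 8*t - 3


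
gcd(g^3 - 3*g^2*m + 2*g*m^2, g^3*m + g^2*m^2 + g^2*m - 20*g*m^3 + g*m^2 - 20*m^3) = 1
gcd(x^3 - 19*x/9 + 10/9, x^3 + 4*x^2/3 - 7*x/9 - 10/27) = x^2 + x - 10/9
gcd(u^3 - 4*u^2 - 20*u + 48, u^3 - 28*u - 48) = u^2 - 2*u - 24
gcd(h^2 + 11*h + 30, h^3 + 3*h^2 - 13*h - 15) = h + 5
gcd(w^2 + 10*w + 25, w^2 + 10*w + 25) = w^2 + 10*w + 25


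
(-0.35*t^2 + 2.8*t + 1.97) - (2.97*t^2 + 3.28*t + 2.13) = -3.32*t^2 - 0.48*t - 0.16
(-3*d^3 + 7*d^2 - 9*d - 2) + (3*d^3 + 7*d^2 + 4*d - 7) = 14*d^2 - 5*d - 9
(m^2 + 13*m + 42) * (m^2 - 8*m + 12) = m^4 + 5*m^3 - 50*m^2 - 180*m + 504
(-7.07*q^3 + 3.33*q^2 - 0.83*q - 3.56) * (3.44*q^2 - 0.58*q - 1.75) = -24.3208*q^5 + 15.5558*q^4 + 7.5859*q^3 - 17.5925*q^2 + 3.5173*q + 6.23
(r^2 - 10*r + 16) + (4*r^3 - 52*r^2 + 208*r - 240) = 4*r^3 - 51*r^2 + 198*r - 224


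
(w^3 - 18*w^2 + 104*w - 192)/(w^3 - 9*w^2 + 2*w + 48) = (w^2 - 10*w + 24)/(w^2 - w - 6)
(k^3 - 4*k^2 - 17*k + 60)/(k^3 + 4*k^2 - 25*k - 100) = (k - 3)/(k + 5)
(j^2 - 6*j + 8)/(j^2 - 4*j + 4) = (j - 4)/(j - 2)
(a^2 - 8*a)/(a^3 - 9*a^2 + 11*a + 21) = a*(a - 8)/(a^3 - 9*a^2 + 11*a + 21)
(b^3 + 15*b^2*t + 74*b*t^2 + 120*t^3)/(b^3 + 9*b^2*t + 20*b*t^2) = (b + 6*t)/b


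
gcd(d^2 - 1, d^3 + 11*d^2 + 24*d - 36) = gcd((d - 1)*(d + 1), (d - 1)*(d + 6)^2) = d - 1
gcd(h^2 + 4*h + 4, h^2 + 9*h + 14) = h + 2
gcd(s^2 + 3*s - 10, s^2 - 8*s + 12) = s - 2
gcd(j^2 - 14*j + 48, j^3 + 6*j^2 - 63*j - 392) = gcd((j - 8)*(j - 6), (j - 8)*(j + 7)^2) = j - 8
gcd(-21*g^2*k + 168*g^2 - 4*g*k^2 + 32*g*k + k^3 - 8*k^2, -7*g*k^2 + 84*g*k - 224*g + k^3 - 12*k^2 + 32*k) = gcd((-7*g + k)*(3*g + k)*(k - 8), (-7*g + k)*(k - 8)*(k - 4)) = 7*g*k - 56*g - k^2 + 8*k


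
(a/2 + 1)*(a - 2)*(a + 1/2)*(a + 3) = a^4/2 + 7*a^3/4 - 5*a^2/4 - 7*a - 3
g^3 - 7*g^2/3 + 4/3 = (g - 2)*(g - 1)*(g + 2/3)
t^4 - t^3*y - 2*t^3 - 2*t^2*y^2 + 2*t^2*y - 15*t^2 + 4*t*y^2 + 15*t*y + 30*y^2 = (t - 5)*(t + 3)*(t - 2*y)*(t + y)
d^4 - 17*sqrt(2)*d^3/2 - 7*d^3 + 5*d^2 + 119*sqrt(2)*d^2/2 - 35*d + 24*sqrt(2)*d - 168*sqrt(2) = (d - 7)*(d - 8*sqrt(2))*(d - 3*sqrt(2)/2)*(d + sqrt(2))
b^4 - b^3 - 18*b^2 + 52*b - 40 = (b - 2)^3*(b + 5)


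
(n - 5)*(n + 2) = n^2 - 3*n - 10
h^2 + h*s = h*(h + s)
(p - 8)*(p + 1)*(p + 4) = p^3 - 3*p^2 - 36*p - 32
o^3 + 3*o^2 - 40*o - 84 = (o - 6)*(o + 2)*(o + 7)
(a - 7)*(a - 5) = a^2 - 12*a + 35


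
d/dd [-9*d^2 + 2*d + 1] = 2 - 18*d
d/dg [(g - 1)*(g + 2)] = 2*g + 1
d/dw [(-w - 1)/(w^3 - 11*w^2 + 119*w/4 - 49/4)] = 32*(w^3 - 4*w^2 - 11*w + 21)/(16*w^6 - 352*w^5 + 2888*w^4 - 10864*w^3 + 18473*w^2 - 11662*w + 2401)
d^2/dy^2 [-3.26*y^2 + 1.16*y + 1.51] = -6.52000000000000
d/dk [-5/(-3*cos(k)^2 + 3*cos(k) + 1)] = 15*(2*cos(k) - 1)*sin(k)/(-3*cos(k)^2 + 3*cos(k) + 1)^2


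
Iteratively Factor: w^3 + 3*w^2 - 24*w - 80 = (w + 4)*(w^2 - w - 20) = (w - 5)*(w + 4)*(w + 4)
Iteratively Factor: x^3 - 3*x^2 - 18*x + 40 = (x + 4)*(x^2 - 7*x + 10) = (x - 5)*(x + 4)*(x - 2)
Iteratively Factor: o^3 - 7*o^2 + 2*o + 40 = (o - 5)*(o^2 - 2*o - 8) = (o - 5)*(o - 4)*(o + 2)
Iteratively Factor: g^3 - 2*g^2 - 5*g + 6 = (g + 2)*(g^2 - 4*g + 3) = (g - 1)*(g + 2)*(g - 3)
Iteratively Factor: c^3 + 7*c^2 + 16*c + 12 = (c + 2)*(c^2 + 5*c + 6) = (c + 2)^2*(c + 3)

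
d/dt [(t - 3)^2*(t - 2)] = (t - 3)*(3*t - 7)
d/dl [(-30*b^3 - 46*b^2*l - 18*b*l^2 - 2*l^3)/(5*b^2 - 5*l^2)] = 2*(-23*b^2 - 2*b*l + l^2)/(5*(b^2 - 2*b*l + l^2))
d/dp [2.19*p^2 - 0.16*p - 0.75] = 4.38*p - 0.16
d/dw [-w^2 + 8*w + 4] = 8 - 2*w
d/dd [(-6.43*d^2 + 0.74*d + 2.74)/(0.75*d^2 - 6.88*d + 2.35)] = (43.6834*d^2 - 34.331*d + 20.5902)/(0.5625*d^4 - 10.32*d^3 + 50.8594*d^2 - 32.336*d + 5.5225)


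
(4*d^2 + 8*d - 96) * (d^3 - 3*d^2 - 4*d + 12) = 4*d^5 - 4*d^4 - 136*d^3 + 304*d^2 + 480*d - 1152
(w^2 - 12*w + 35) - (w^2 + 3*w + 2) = 33 - 15*w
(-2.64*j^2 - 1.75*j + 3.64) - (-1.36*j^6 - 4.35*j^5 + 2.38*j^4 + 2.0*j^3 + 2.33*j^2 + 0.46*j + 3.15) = 1.36*j^6 + 4.35*j^5 - 2.38*j^4 - 2.0*j^3 - 4.97*j^2 - 2.21*j + 0.49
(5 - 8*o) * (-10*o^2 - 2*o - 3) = 80*o^3 - 34*o^2 + 14*o - 15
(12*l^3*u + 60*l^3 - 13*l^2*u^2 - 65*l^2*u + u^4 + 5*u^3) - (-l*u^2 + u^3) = 12*l^3*u + 60*l^3 - 13*l^2*u^2 - 65*l^2*u + l*u^2 + u^4 + 4*u^3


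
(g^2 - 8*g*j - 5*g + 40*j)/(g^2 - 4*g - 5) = (g - 8*j)/(g + 1)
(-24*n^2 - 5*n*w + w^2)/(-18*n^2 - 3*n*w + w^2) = (-8*n + w)/(-6*n + w)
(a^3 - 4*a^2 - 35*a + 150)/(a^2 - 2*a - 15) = (a^2 + a - 30)/(a + 3)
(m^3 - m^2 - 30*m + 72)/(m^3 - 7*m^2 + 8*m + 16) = (m^2 + 3*m - 18)/(m^2 - 3*m - 4)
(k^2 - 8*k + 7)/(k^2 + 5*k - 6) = (k - 7)/(k + 6)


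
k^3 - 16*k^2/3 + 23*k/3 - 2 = (k - 3)*(k - 2)*(k - 1/3)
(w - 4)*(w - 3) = w^2 - 7*w + 12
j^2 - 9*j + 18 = (j - 6)*(j - 3)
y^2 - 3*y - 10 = (y - 5)*(y + 2)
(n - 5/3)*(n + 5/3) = n^2 - 25/9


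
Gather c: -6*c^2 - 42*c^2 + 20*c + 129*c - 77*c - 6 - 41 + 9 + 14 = -48*c^2 + 72*c - 24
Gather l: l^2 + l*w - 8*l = l^2 + l*(w - 8)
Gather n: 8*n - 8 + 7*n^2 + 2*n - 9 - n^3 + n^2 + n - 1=-n^3 + 8*n^2 + 11*n - 18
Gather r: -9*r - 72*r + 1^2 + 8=9 - 81*r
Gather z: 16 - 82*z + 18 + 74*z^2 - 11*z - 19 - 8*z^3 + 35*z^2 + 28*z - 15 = -8*z^3 + 109*z^2 - 65*z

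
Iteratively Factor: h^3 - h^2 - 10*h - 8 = (h - 4)*(h^2 + 3*h + 2) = (h - 4)*(h + 2)*(h + 1)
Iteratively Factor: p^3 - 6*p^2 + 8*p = (p - 4)*(p^2 - 2*p) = (p - 4)*(p - 2)*(p)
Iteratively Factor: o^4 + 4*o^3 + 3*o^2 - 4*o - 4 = (o - 1)*(o^3 + 5*o^2 + 8*o + 4) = (o - 1)*(o + 1)*(o^2 + 4*o + 4) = (o - 1)*(o + 1)*(o + 2)*(o + 2)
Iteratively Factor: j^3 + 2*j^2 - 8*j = (j)*(j^2 + 2*j - 8) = j*(j - 2)*(j + 4)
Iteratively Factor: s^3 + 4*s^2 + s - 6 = (s - 1)*(s^2 + 5*s + 6) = (s - 1)*(s + 3)*(s + 2)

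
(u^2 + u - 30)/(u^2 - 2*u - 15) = (u + 6)/(u + 3)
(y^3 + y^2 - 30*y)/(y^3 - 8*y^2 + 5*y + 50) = y*(y + 6)/(y^2 - 3*y - 10)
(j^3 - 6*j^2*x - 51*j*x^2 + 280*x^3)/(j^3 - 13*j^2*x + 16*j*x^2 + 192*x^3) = (-j^2 - 2*j*x + 35*x^2)/(-j^2 + 5*j*x + 24*x^2)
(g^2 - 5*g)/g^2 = (g - 5)/g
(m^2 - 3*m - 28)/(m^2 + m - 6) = (m^2 - 3*m - 28)/(m^2 + m - 6)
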